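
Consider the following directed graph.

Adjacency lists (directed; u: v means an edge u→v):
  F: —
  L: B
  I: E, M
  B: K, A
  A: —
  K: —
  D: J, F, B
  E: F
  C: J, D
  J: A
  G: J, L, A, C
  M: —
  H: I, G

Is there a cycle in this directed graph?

No

DFS with white/gray/black marking, starting from H:
H gray
  I gray
    E gray
      F gray
      F black
    E black
    M gray
    M black
  I black
  G gray
    J gray
      A gray
      A black
    J black
    L gray
      B gray
        K gray
        K black
        B→A: A black — skip
      B black
    L black
    G→A: A black — skip
    C gray
      C→J: J black — skip
      D gray
        D→J: J black — skip
        D→F: F black — skip
        D→B: B black — skip
      D black
    C black
  G black
H black
Every edge goes to a white or black vertex — no back edge, so the graph is acyclic.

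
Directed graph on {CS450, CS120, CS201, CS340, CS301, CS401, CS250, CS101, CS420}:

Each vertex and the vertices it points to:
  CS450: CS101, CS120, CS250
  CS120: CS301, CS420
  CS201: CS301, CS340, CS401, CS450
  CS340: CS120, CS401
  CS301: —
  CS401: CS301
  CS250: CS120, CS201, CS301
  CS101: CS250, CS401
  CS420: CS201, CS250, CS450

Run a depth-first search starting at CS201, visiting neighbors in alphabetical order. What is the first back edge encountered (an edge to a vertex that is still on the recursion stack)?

CS420->CS201

DFS from CS201 (visiting neighbors in alphabetical order); mark gray on enter, black on exit:
CS201 gray
  CS301 gray
  CS301 black
  CS340 gray
    CS120 gray
      CS120→CS301: CS301 black — skip
      CS420 gray
        CS420→CS201: CS201 is gray → back edge
First back edge: CS420 → CS201.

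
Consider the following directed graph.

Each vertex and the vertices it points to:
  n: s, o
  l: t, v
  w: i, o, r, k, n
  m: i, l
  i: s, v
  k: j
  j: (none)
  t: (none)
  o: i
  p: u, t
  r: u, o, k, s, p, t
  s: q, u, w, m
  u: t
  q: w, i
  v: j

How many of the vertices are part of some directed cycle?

8

A vertex is on a directed cycle iff it belongs to a strongly connected component of size ≥ 2 (or has a self-loop).
The vertices on cycles are {i, m, n, o, q, r, s, w} — 8 in total.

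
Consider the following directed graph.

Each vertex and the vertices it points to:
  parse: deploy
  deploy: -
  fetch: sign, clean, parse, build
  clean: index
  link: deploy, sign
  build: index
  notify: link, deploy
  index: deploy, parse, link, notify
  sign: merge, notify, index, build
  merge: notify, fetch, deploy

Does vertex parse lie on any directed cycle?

No

parse lies on a cycle iff there is a path from parse back to itself.
Exploring from parse, it never reaches itself; equivalently, its strongly connected component is a singleton.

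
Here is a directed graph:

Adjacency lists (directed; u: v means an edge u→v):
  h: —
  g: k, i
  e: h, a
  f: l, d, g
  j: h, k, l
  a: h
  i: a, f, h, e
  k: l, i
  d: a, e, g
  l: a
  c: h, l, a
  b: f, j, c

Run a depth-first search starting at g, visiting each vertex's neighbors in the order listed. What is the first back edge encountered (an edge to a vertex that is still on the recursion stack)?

DFS from g (visiting each vertex's neighbors in the order listed); mark gray on enter, black on exit:
g gray
  k gray
    l gray
      a gray
        h gray
        h black
      a black
    l black
    i gray
      i→a: a black — skip
      f gray
        f→l: l black — skip
        d gray
          d→a: a black — skip
          e gray
            e→h: h black — skip
            e→a: a black — skip
          e black
          d→g: g is gray → back edge
First back edge: d → g.

d->g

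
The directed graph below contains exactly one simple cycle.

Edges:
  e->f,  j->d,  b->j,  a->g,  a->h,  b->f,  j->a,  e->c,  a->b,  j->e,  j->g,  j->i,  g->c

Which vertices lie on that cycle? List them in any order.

a, b, j

DFS with gray/black marking from j:
j gray
  e gray
    c gray
    c black
    f gray
    f black
  e black
  a gray
    h gray
    h black
    g gray
      g→c: c black — skip
    g black
    b gray
      b→f: f black — skip
      b→j: j is gray → back edge
Back edge closes the cycle j → a → b → j; its vertices are {a, b, j}.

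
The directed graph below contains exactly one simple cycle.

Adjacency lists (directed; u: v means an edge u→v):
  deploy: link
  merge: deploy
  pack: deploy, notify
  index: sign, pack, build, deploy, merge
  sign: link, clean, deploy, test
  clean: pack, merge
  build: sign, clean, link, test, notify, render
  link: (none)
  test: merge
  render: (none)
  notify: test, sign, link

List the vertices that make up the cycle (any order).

pack, sign, clean, notify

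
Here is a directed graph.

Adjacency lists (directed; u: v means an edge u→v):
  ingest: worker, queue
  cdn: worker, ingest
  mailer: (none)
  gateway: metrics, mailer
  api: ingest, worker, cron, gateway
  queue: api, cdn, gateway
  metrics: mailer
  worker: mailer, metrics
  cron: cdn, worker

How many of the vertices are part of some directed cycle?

5

A vertex is on a directed cycle iff it belongs to a strongly connected component of size ≥ 2 (or has a self-loop).
The vertices on cycles are {api, cdn, cron, queue, ingest} — 5 in total.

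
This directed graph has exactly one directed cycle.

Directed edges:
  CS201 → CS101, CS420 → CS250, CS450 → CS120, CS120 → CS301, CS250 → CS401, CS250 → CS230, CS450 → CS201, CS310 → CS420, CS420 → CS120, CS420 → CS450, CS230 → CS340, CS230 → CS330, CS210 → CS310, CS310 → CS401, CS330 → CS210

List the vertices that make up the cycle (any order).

DFS with gray/black marking from CS420:
CS420 gray
  CS250 gray
    CS230 gray
      CS340 gray
      CS340 black
      CS330 gray
        CS210 gray
          CS310 gray
            CS310→CS420: CS420 is gray → back edge
Back edge closes the cycle CS420 → CS250 → CS230 → CS330 → CS210 → CS310 → CS420; its vertices are {CS210, CS230, CS250, CS310, CS330, CS420}.

CS210, CS230, CS250, CS310, CS330, CS420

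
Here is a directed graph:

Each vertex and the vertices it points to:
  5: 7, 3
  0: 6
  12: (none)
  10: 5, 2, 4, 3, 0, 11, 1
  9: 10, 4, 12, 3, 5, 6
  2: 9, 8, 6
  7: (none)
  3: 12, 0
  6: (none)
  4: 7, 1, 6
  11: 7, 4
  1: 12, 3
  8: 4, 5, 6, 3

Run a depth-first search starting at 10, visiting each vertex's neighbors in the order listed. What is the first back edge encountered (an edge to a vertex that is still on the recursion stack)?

DFS from 10 (visiting each vertex's neighbors in the order listed); mark gray on enter, black on exit:
10 gray
  5 gray
    7 gray
    7 black
    3 gray
      12 gray
      12 black
      0 gray
        6 gray
        6 black
      0 black
    3 black
  5 black
  2 gray
    9 gray
      9→10: 10 is gray → back edge
First back edge: 9 → 10.

9->10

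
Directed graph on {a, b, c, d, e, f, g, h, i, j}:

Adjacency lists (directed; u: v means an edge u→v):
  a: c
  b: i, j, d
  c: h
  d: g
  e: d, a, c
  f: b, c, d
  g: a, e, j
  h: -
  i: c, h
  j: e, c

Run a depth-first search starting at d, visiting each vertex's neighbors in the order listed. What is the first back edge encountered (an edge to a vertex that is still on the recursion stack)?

e→d

DFS from d (visiting each vertex's neighbors in the order listed); mark gray on enter, black on exit:
d gray
  g gray
    a gray
      c gray
        h gray
        h black
      c black
    a black
    e gray
      e→d: d is gray → back edge
First back edge: e → d.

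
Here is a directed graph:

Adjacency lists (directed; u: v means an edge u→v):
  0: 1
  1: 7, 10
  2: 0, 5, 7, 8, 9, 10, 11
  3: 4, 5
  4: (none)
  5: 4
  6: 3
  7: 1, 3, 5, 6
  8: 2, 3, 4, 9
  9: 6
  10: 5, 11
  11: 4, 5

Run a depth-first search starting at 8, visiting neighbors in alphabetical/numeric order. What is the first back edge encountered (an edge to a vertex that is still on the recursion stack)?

7->1

DFS from 8 (visiting neighbors in alphabetical/numeric order); mark gray on enter, black on exit:
8 gray
  2 gray
    0 gray
      1 gray
        7 gray
          7→1: 1 is gray → back edge
First back edge: 7 → 1.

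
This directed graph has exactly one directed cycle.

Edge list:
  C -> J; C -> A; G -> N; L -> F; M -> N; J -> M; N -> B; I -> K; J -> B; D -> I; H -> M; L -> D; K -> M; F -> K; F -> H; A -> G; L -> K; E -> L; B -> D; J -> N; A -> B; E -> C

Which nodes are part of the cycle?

DFS with gray/black marking from D:
D gray
  I gray
    K gray
      M gray
        N gray
          B gray
            B→D: D is gray → back edge
Back edge closes the cycle D → I → K → M → N → B → D; its vertices are {B, D, I, K, M, N}.

B, D, I, K, M, N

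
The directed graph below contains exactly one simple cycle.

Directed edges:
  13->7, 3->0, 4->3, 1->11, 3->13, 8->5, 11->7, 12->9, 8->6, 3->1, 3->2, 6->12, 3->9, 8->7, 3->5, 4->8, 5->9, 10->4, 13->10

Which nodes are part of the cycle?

3, 4, 10, 13

DFS with gray/black marking from 4:
4 gray
  3 gray
    1 gray
      11 gray
        7 gray
        7 black
      11 black
    1 black
    13 gray
      13→7: 7 black — skip
      10 gray
        10→4: 4 is gray → back edge
Back edge closes the cycle 4 → 3 → 13 → 10 → 4; its vertices are {3, 4, 10, 13}.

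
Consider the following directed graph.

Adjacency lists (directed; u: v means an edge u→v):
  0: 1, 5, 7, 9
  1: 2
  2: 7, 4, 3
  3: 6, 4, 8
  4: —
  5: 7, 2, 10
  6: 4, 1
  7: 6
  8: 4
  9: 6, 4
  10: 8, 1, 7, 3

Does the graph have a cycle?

Yes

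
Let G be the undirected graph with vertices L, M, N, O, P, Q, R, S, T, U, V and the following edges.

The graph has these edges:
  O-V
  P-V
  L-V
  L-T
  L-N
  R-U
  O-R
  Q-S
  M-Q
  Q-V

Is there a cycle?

No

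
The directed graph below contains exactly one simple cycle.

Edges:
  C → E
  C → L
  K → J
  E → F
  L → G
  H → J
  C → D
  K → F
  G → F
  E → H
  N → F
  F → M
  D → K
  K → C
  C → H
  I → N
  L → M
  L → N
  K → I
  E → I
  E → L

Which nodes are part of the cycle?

C, D, K

DFS with gray/black marking from D:
D gray
  K gray
    I gray
      N gray
        F gray
          M gray
          M black
        F black
      N black
    I black
    C gray
      C→D: D is gray → back edge
Back edge closes the cycle D → K → C → D; its vertices are {C, D, K}.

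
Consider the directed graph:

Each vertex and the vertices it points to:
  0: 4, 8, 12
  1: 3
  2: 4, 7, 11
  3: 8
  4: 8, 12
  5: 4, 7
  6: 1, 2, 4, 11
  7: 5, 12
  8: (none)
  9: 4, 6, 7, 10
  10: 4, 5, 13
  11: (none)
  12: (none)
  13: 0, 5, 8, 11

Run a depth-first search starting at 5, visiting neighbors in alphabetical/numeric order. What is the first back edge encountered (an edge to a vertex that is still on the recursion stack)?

7→5

DFS from 5 (visiting neighbors in alphabetical/numeric order); mark gray on enter, black on exit:
5 gray
  4 gray
    8 gray
    8 black
    12 gray
    12 black
  4 black
  7 gray
    7→5: 5 is gray → back edge
First back edge: 7 → 5.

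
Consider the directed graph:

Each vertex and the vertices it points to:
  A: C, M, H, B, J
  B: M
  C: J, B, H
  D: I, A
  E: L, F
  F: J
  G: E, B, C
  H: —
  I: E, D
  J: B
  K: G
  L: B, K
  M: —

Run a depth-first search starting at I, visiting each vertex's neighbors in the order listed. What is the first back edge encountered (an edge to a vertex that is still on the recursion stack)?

G→E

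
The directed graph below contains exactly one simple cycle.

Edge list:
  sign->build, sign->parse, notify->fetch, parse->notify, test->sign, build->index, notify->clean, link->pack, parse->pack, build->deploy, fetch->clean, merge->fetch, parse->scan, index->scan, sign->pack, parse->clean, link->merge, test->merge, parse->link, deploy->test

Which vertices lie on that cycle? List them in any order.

DFS with gray/black marking from deploy:
deploy gray
  test gray
    merge gray
      fetch gray
        clean gray
        clean black
      fetch black
    merge black
    sign gray
      pack gray
      pack black
      build gray
        index gray
          scan gray
          scan black
        index black
        build→deploy: deploy is gray → back edge
Back edge closes the cycle deploy → test → sign → build → deploy; its vertices are {sign, test, build, deploy}.

sign, test, build, deploy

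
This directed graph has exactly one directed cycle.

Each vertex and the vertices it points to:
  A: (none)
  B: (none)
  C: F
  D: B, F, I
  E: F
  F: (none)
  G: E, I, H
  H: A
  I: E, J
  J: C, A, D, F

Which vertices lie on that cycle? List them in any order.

D, I, J

DFS with gray/black marking from I:
I gray
  E gray
    F gray
    F black
  E black
  J gray
    C gray
      C→F: F black — skip
    C black
    A gray
    A black
    D gray
      B gray
      B black
      D→F: F black — skip
      D→I: I is gray → back edge
Back edge closes the cycle I → J → D → I; its vertices are {D, I, J}.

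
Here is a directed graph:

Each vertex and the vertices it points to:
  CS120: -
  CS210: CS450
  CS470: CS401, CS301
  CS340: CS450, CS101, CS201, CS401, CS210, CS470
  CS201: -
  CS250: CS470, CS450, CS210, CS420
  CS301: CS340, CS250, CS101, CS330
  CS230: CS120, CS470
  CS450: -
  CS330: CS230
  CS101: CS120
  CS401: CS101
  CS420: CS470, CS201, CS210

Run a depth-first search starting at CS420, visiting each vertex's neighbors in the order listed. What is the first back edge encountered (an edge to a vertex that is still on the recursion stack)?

DFS from CS420 (visiting each vertex's neighbors in the order listed); mark gray on enter, black on exit:
CS420 gray
  CS470 gray
    CS401 gray
      CS101 gray
        CS120 gray
        CS120 black
      CS101 black
    CS401 black
    CS301 gray
      CS340 gray
        CS450 gray
        CS450 black
        CS340→CS101: CS101 black — skip
        CS201 gray
        CS201 black
        CS340→CS401: CS401 black — skip
        CS210 gray
          CS210→CS450: CS450 black — skip
        CS210 black
        CS340→CS470: CS470 is gray → back edge
First back edge: CS340 → CS470.

CS340->CS470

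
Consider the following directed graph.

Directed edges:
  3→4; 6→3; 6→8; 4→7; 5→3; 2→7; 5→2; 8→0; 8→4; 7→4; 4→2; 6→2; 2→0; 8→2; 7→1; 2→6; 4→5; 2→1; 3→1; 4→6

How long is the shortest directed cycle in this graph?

2

For each vertex v, BFS finds the shortest path from v back to v.
The shortest such closed walk is 4 → 7 → 4, length 2.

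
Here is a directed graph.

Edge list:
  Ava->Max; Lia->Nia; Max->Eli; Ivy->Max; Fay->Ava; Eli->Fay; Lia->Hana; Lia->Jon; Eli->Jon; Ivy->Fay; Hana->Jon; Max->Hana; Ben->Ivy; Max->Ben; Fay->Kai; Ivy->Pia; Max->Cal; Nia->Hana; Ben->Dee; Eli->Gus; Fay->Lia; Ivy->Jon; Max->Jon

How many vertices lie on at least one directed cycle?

6

A vertex is on a directed cycle iff it belongs to a strongly connected component of size ≥ 2 (or has a self-loop).
The vertices on cycles are {Ava, Ben, Eli, Fay, Ivy, Max} — 6 in total.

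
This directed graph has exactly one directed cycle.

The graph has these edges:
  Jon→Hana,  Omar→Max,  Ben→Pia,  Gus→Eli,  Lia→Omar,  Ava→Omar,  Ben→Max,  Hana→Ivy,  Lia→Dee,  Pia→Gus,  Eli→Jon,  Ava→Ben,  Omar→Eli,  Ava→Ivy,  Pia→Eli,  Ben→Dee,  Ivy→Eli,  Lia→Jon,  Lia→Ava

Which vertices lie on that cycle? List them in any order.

Eli, Ivy, Jon, Hana

DFS with gray/black marking from Jon:
Jon gray
  Hana gray
    Ivy gray
      Eli gray
        Eli→Jon: Jon is gray → back edge
Back edge closes the cycle Jon → Hana → Ivy → Eli → Jon; its vertices are {Eli, Ivy, Jon, Hana}.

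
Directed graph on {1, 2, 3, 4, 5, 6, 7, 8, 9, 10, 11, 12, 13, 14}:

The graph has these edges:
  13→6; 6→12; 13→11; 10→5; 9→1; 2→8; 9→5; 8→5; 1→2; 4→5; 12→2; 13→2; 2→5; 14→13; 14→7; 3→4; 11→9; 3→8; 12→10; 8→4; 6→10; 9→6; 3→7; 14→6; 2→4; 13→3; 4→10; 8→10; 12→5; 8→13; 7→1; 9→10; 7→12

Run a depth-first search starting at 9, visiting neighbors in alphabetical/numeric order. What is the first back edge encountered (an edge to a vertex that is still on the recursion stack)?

DFS from 9 (visiting neighbors in alphabetical/numeric order); mark gray on enter, black on exit:
9 gray
  1 gray
    2 gray
      4 gray
        5 gray
        5 black
        10 gray
          10→5: 5 black — skip
        10 black
      4 black
      2→5: 5 black — skip
      8 gray
        8→4: 4 black — skip
        8→5: 5 black — skip
        8→10: 10 black — skip
        13 gray
          13→2: 2 is gray → back edge
First back edge: 13 → 2.

13→2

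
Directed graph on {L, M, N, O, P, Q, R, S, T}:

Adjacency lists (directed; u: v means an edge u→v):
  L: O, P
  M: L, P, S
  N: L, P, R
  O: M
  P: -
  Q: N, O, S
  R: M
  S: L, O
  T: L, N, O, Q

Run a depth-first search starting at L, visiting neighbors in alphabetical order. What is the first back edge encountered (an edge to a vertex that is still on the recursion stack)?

DFS from L (visiting neighbors in alphabetical order); mark gray on enter, black on exit:
L gray
  O gray
    M gray
      M→L: L is gray → back edge
First back edge: M → L.

M->L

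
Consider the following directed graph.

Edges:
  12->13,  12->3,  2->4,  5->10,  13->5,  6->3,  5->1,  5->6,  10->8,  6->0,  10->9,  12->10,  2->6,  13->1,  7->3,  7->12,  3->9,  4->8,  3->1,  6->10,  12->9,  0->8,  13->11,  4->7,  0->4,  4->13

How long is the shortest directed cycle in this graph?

5

For each vertex v, BFS finds the shortest path from v back to v.
The shortest such closed walk is 4 → 13 → 5 → 6 → 0 → 4, length 5.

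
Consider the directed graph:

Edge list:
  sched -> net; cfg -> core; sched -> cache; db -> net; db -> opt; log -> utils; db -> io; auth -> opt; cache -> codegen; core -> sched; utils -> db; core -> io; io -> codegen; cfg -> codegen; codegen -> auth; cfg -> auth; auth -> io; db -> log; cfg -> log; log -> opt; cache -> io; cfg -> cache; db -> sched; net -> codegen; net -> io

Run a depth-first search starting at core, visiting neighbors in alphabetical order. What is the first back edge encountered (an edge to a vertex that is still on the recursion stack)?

auth→io

DFS from core (visiting neighbors in alphabetical order); mark gray on enter, black on exit:
core gray
  io gray
    codegen gray
      auth gray
        auth→io: io is gray → back edge
First back edge: auth → io.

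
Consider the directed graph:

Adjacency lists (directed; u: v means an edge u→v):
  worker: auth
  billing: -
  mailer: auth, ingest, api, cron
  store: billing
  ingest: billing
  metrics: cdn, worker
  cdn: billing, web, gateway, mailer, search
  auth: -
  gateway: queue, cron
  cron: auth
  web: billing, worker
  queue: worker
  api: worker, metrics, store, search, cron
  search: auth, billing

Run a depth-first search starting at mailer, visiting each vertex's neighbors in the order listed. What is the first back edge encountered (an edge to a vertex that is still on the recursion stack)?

cdn->mailer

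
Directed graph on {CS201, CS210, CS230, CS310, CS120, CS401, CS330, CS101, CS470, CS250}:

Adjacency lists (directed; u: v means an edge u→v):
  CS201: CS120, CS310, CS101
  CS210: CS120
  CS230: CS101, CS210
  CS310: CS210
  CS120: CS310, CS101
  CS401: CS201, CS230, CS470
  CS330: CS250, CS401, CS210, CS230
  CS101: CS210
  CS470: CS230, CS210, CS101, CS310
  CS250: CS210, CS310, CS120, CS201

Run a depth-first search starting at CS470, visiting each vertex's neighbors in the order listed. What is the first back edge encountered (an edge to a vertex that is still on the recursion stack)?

DFS from CS470 (visiting each vertex's neighbors in the order listed); mark gray on enter, black on exit:
CS470 gray
  CS230 gray
    CS101 gray
      CS210 gray
        CS120 gray
          CS310 gray
            CS310→CS210: CS210 is gray → back edge
First back edge: CS310 → CS210.

CS310->CS210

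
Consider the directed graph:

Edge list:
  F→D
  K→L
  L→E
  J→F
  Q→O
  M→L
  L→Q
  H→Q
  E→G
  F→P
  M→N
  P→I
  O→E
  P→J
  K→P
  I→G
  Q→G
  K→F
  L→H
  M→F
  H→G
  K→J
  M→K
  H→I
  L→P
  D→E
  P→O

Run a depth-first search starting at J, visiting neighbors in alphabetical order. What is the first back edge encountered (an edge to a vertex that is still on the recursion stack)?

P→J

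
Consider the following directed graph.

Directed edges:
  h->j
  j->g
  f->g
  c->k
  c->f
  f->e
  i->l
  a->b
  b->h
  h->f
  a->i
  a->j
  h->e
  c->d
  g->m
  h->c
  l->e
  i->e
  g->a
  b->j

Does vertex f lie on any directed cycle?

Yes

f is on a cycle iff f can reach itself via ≥1 edge.
f → g → a → b → h → f — yes.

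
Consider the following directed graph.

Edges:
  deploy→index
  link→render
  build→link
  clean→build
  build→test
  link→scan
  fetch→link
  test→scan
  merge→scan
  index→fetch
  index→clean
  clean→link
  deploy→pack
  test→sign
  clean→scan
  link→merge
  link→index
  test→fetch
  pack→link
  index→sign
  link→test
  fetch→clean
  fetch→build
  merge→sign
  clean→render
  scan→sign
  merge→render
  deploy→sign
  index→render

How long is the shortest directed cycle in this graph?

3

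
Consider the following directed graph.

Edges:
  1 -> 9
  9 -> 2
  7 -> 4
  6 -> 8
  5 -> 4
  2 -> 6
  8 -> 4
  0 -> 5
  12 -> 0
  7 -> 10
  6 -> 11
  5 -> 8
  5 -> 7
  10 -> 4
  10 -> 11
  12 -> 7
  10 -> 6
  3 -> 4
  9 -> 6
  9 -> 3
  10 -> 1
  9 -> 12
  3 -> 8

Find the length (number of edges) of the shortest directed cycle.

For each vertex v, BFS finds the shortest path from v back to v.
The shortest such closed walk is 9 → 12 → 7 → 10 → 1 → 9, length 5.

5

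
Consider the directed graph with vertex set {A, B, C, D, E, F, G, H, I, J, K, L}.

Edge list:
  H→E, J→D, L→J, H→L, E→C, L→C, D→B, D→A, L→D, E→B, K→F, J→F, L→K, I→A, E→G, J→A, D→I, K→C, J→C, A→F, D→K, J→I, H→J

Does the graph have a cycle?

No

DFS with white/gray/black marking, starting from L:
L gray
  J gray
    C gray
    C black
    D gray
      I gray
        A gray
          F gray
          F black
        A black
      I black
      K gray
        K→C: C black — skip
        K→F: F black — skip
      K black
      D→A: A black — skip
      B gray
      B black
    D black
    J→I: I black — skip
    J→A: A black — skip
    J→F: F black — skip
  J black
  L→K: K black — skip
  L→C: C black — skip
  L→D: D black — skip
L black
E gray
  G gray
  G black
  E→B: B black — skip
  E→C: C black — skip
E black
H gray
  H→L: L black — skip
  H→E: E black — skip
  H→J: J black — skip
H black
Every edge goes to a white or black vertex — no back edge, so the graph is acyclic.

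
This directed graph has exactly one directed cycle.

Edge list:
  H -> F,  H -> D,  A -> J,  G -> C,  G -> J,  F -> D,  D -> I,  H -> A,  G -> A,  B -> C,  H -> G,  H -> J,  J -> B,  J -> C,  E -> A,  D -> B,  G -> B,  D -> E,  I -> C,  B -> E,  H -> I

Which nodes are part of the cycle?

A, B, E, J

DFS with gray/black marking from E:
E gray
  A gray
    J gray
      B gray
        C gray
        C black
        B→E: E is gray → back edge
Back edge closes the cycle E → A → J → B → E; its vertices are {A, B, E, J}.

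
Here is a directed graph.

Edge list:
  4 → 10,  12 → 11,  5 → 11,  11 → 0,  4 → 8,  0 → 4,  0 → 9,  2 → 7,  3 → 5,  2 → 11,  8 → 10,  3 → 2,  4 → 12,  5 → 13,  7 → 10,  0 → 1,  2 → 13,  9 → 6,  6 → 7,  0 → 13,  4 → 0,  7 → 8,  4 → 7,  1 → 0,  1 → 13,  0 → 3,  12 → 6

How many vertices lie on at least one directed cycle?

A vertex is on a directed cycle iff it belongs to a strongly connected component of size ≥ 2 (or has a self-loop).
The vertices on cycles are {0, 1, 2, 3, 4, 5, 11, 12} — 8 in total.

8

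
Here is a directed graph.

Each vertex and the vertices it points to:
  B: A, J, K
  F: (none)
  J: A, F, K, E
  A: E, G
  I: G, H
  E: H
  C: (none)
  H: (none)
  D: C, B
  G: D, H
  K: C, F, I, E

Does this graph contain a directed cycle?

Yes

DFS with white/gray/black marking, starting from G:
G gray
  D gray
    C gray
    C black
    B gray
      A gray
        E gray
          H gray
          H black
        E black
        A→G: G is gray → back edge
Back edge found, so a cycle exists: G → D → B → A → G.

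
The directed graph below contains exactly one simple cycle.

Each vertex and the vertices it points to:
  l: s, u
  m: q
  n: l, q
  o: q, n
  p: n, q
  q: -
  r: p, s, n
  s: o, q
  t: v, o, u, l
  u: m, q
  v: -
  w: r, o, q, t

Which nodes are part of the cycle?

DFS with gray/black marking from l:
l gray
  s gray
    o gray
      q gray
      q black
      n gray
        n→l: l is gray → back edge
Back edge closes the cycle l → s → o → n → l; its vertices are {l, n, o, s}.

l, n, o, s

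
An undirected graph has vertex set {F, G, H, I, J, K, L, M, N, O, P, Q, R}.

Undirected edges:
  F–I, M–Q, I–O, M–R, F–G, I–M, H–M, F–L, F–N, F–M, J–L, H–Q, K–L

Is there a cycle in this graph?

Yes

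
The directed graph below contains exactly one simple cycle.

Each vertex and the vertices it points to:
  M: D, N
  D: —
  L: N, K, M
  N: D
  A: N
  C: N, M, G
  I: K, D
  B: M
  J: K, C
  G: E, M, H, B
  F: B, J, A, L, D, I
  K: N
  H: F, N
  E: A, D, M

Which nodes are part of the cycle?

DFS with gray/black marking from G:
G gray
  E gray
    A gray
      N gray
        D gray
        D black
      N black
    A black
    E→D: D black — skip
    M gray
      M→D: D black — skip
      M→N: N black — skip
    M black
  E black
  G→M: M black — skip
  H gray
    F gray
      B gray
        B→M: M black — skip
      B black
      J gray
        K gray
          K→N: N black — skip
        K black
        C gray
          C→N: N black — skip
          C→M: M black — skip
          C→G: G is gray → back edge
Back edge closes the cycle G → H → F → J → C → G; its vertices are {C, F, G, H, J}.

C, F, G, H, J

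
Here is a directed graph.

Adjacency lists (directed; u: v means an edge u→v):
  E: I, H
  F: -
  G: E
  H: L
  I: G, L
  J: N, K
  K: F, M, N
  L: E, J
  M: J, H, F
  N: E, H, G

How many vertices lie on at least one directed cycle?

9

A vertex is on a directed cycle iff it belongs to a strongly connected component of size ≥ 2 (or has a self-loop).
The vertices on cycles are {E, G, H, I, J, K, L, M, N} — 9 in total.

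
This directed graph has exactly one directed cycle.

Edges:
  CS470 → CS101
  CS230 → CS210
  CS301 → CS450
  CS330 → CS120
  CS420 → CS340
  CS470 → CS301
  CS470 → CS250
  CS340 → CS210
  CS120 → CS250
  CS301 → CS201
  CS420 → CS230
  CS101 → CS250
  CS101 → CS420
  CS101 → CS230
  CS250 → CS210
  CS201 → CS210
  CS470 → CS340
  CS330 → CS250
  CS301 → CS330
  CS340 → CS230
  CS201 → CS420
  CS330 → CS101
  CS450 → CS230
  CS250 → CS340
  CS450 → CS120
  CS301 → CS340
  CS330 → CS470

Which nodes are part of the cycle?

CS301, CS330, CS470

DFS with gray/black marking from CS301:
CS301 gray
  CS450 gray
    CS230 gray
      CS210 gray
      CS210 black
    CS230 black
    CS120 gray
      CS250 gray
        CS250→CS210: CS210 black — skip
        CS340 gray
          CS340→CS210: CS210 black — skip
          CS340→CS230: CS230 black — skip
        CS340 black
      CS250 black
    CS120 black
  CS450 black
  CS330 gray
    CS101 gray
      CS101→CS250: CS250 black — skip
      CS101→CS230: CS230 black — skip
      CS420 gray
        CS420→CS340: CS340 black — skip
        CS420→CS230: CS230 black — skip
      CS420 black
    CS101 black
    CS470 gray
      CS470→CS340: CS340 black — skip
      CS470→CS301: CS301 is gray → back edge
Back edge closes the cycle CS301 → CS330 → CS470 → CS301; its vertices are {CS301, CS330, CS470}.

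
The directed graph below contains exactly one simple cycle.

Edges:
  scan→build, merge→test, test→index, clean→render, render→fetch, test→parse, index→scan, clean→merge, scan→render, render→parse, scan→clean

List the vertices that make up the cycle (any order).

DFS with gray/black marking from scan:
scan gray
  clean gray
    merge gray
      test gray
        parse gray
        parse black
        index gray
          index→scan: scan is gray → back edge
Back edge closes the cycle scan → clean → merge → test → index → scan; its vertices are {scan, test, clean, index, merge}.

scan, test, clean, index, merge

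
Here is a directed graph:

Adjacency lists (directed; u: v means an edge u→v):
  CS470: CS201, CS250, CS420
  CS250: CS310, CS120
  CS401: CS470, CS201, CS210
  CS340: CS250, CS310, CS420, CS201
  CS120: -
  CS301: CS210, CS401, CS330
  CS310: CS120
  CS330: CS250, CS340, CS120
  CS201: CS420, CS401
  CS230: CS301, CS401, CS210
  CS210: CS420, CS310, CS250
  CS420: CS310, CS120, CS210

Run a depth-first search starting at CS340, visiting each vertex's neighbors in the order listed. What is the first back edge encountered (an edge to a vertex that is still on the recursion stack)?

DFS from CS340 (visiting each vertex's neighbors in the order listed); mark gray on enter, black on exit:
CS340 gray
  CS250 gray
    CS310 gray
      CS120 gray
      CS120 black
    CS310 black
    CS250→CS120: CS120 black — skip
  CS250 black
  CS340→CS310: CS310 black — skip
  CS420 gray
    CS420→CS310: CS310 black — skip
    CS420→CS120: CS120 black — skip
    CS210 gray
      CS210→CS420: CS420 is gray → back edge
First back edge: CS210 → CS420.

CS210->CS420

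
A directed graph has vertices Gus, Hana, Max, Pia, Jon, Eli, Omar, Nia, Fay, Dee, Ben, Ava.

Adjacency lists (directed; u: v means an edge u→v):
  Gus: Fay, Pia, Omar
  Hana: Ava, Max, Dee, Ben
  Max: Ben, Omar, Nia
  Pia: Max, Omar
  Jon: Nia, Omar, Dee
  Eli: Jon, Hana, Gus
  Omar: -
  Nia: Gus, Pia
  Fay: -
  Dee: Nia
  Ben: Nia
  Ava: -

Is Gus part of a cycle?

Gus is on a cycle iff Gus can reach itself via ≥1 edge.
Gus → Pia → Max → Nia → Gus — yes.

Yes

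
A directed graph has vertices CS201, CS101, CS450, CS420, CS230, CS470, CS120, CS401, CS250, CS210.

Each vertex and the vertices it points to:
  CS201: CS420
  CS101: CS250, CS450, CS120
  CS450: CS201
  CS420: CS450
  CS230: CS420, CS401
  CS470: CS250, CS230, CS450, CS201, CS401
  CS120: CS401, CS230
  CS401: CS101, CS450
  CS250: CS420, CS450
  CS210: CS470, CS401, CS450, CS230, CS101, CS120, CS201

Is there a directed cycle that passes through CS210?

No

CS210 lies on a cycle iff there is a path from CS210 back to itself.
Exploring from CS210, it never reaches itself; equivalently, its strongly connected component is a singleton.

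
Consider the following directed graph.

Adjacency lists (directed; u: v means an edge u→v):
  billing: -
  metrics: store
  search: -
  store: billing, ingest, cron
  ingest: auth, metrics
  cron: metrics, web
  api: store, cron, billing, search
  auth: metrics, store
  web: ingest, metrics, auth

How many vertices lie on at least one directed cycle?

A vertex is on a directed cycle iff it belongs to a strongly connected component of size ≥ 2 (or has a self-loop).
The vertices on cycles are {web, auth, cron, store, ingest, metrics} — 6 in total.

6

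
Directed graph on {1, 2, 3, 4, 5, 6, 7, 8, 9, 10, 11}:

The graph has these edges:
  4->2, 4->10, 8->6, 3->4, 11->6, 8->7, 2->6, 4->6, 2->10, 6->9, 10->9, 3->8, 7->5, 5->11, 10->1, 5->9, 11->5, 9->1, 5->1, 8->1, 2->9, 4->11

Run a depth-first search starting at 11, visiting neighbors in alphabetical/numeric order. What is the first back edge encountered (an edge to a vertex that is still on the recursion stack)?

DFS from 11 (visiting neighbors in alphabetical/numeric order); mark gray on enter, black on exit:
11 gray
  5 gray
    1 gray
    1 black
    9 gray
      9→1: 1 black — skip
    9 black
    5→11: 11 is gray → back edge
First back edge: 5 → 11.

5->11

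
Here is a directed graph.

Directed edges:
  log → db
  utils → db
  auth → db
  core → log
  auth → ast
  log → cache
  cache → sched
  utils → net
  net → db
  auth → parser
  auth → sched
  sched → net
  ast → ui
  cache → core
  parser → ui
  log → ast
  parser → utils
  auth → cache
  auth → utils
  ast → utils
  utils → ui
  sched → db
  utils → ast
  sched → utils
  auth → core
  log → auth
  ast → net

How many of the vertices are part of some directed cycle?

A vertex is on a directed cycle iff it belongs to a strongly connected component of size ≥ 2 (or has a self-loop).
The vertices on cycles are {ast, log, auth, core, cache, utils} — 6 in total.

6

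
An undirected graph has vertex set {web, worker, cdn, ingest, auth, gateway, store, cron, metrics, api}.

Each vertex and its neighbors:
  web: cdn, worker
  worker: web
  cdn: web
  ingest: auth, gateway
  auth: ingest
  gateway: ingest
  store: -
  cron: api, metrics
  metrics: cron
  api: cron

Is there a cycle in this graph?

DFS, tracking each vertex's parent; an edge to a visited non-parent vertex closes a cycle.
Start from store:
visit store (parent –)
visit web (parent –)
  visit cdn (parent web)
    cdn–web: parent, skip
  visit worker (parent web)
    worker–web: parent, skip
visit ingest (parent –)
  visit auth (parent ingest)
    auth–ingest: parent, skip
  visit gateway (parent ingest)
    gateway–ingest: parent, skip
visit cron (parent –)
  visit api (parent cron)
    api–cron: parent, skip
  visit metrics (parent cron)
    metrics–cron: parent, skip
No non-parent visited neighbor found — the graph is a forest.

No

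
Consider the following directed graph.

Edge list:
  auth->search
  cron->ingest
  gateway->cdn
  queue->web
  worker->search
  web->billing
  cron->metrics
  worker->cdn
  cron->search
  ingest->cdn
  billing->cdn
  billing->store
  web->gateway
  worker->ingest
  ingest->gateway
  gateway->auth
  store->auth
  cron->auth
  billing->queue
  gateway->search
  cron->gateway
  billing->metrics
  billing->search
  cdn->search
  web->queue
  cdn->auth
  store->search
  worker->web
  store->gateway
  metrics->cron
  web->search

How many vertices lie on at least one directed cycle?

A vertex is on a directed cycle iff it belongs to a strongly connected component of size ≥ 2 (or has a self-loop).
The vertices on cycles are {web, cron, queue, billing, metrics} — 5 in total.

5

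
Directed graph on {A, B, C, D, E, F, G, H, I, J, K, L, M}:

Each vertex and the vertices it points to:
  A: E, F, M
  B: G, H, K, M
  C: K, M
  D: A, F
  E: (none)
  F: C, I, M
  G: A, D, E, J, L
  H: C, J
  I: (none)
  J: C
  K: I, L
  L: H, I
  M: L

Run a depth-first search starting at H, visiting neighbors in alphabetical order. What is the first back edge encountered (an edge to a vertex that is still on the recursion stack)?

L->H

DFS from H (visiting neighbors in alphabetical order); mark gray on enter, black on exit:
H gray
  C gray
    K gray
      I gray
      I black
      L gray
        L→H: H is gray → back edge
First back edge: L → H.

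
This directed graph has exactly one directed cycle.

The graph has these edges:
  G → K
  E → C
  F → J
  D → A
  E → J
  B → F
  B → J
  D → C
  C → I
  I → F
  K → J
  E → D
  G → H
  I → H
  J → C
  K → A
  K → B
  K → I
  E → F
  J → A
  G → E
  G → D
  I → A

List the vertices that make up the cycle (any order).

DFS with gray/black marking from I:
I gray
  F gray
    J gray
      C gray
        C→I: I is gray → back edge
Back edge closes the cycle I → F → J → C → I; its vertices are {C, F, I, J}.

C, F, I, J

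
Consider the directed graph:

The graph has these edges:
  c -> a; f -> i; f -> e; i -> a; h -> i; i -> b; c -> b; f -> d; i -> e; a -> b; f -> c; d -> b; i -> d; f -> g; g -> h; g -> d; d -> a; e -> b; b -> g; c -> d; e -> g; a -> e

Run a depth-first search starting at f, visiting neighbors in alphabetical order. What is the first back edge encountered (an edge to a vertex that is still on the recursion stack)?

DFS from f (visiting neighbors in alphabetical order); mark gray on enter, black on exit:
f gray
  c gray
    a gray
      b gray
        g gray
          d gray
            d→a: a is gray → back edge
First back edge: d → a.

d→a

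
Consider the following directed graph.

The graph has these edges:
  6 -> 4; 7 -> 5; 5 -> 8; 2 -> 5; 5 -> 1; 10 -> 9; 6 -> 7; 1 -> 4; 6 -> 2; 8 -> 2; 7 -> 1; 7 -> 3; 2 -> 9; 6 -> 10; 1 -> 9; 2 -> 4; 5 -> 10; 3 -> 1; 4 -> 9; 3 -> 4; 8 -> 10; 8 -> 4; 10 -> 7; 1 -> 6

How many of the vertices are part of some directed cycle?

8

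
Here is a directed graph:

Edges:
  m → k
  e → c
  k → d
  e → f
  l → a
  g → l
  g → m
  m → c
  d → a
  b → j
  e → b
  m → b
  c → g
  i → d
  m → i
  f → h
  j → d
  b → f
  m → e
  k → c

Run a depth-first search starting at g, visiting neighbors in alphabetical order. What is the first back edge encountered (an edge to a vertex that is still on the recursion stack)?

c→g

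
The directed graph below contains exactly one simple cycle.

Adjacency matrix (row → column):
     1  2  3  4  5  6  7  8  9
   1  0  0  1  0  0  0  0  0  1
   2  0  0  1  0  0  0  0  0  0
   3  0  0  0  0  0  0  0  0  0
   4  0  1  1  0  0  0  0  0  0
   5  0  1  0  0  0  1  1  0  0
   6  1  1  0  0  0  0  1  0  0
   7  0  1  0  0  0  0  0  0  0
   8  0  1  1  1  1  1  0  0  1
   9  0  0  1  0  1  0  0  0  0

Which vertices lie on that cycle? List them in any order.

1, 5, 6, 9

DFS with gray/black marking from 5:
5 gray
  7 gray
    2 gray
      3 gray
      3 black
    2 black
  7 black
  5→2: 2 black — skip
  6 gray
    6→2: 2 black — skip
    6→7: 7 black — skip
    1 gray
      1→3: 3 black — skip
      9 gray
        9→5: 5 is gray → back edge
Back edge closes the cycle 5 → 6 → 1 → 9 → 5; its vertices are {1, 5, 6, 9}.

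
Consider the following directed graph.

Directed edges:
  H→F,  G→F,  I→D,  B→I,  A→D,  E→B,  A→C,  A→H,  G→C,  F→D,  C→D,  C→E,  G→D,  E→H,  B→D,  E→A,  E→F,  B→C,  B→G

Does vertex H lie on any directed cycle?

H lies on a cycle iff there is a path from H back to itself.
Exploring from H, it never reaches itself; equivalently, its strongly connected component is a singleton.

No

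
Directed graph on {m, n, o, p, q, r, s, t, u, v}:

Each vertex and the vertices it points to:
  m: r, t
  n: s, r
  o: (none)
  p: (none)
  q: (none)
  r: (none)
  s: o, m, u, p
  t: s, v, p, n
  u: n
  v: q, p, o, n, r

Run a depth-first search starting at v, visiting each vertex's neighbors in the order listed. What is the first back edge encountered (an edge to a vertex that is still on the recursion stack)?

t->s

DFS from v (visiting each vertex's neighbors in the order listed); mark gray on enter, black on exit:
v gray
  q gray
  q black
  p gray
  p black
  o gray
  o black
  n gray
    s gray
      s→o: o black — skip
      m gray
        r gray
        r black
        t gray
          t→s: s is gray → back edge
First back edge: t → s.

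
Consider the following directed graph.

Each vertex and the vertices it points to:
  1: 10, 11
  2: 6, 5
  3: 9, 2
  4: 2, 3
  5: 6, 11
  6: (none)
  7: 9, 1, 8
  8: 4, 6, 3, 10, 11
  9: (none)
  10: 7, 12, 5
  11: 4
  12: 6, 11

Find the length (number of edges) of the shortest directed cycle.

3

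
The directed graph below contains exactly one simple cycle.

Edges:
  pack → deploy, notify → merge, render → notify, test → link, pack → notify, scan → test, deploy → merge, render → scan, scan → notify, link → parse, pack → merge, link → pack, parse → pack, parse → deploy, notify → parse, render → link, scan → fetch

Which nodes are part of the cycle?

pack, parse, notify

DFS with gray/black marking from notify:
notify gray
  merge gray
  merge black
  parse gray
    deploy gray
      deploy→merge: merge black — skip
    deploy black
    pack gray
      pack→deploy: deploy black — skip
      pack→notify: notify is gray → back edge
Back edge closes the cycle notify → parse → pack → notify; its vertices are {pack, parse, notify}.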